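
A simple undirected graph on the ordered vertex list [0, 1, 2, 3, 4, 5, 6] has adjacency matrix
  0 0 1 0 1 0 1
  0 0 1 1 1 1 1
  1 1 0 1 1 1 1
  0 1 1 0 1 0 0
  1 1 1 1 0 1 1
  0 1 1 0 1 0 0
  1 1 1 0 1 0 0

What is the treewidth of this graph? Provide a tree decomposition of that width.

Every bag has size at most 4, so the width is 4 − 1 = 3 and tw(G) ≤ 3. For the lower bound, the 4 vertices {0, 2, 4, 6} are pairwise adjacent, and any tree decomposition puts a clique entirely inside one bag — forcing width ≥ 3. Combining the bounds, tw(G) = 3.

Treewidth 3.
One optimal decomposition is:
Bags: B1 = {1, 2, 4, 5}  B2 = {1, 2, 4, 6}  B3 = {0, 2, 4, 6}  B4 = {1, 2, 3, 4}
Tree: B1–B2, B2–B3, B1–B4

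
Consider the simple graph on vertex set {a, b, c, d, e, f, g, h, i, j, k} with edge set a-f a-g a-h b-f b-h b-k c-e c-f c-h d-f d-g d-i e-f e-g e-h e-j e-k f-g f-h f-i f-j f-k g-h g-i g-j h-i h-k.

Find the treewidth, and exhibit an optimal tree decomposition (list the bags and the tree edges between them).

The largest bag has 4 vertices, giving width 3; this decomposition certifies tw(G) ≤ 3. On the other hand G contains the 4-clique {d, f, g, i}. A clique must lie in a single bag of any decomposition, so no decomposition can have width below 3. Combining the bounds, tw(G) = 3.

Treewidth 3.
Bags: B1 = {f, g, h, i}  B2 = {e, f, g, h}  B3 = {e, f, h, k}  B4 = {e, f, g, j}  B5 = {d, f, g, i}  B6 = {c, e, f, h}  B7 = {b, f, h, k}  B8 = {a, f, g, h}
Tree: B1–B2, B2–B3, B2–B4, B1–B5, B2–B6, B3–B7, B1–B8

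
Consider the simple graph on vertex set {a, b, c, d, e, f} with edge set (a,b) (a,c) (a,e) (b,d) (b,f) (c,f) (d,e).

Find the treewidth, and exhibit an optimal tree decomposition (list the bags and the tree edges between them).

The largest bag has 3 vertices, giving width 2; this decomposition certifies tw(G) ≤ 2. Since e–d–b–a–e is a cycle in G, G is not acyclic. Forests are exactly the graphs of treewidth ≤ 1, so tw(G) ≥ 2. Combining the bounds, tw(G) = 2.

Treewidth 2.
One optimal decomposition is:
Bags: B1 = {a, d, e}  B2 = {a, b, d}  B3 = {a, b, c}  B4 = {b, c, f}
Tree: B1–B2, B2–B3, B3–B4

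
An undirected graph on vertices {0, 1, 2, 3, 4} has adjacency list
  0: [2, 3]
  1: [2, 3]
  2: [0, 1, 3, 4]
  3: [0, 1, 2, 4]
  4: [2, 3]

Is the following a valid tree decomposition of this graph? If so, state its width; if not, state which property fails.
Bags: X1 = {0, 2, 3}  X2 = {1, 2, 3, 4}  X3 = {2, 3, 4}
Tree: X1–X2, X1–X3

No — bags containing vertex 4 are not connected in the tree.

A tree decomposition must satisfy three properties: every vertex lies in some bag; for every edge, both endpoints lie together in some bag; and for every vertex, the bags containing it form a connected subtree. Here bags containing vertex 4 are not connected in the tree, so the decomposition is invalid.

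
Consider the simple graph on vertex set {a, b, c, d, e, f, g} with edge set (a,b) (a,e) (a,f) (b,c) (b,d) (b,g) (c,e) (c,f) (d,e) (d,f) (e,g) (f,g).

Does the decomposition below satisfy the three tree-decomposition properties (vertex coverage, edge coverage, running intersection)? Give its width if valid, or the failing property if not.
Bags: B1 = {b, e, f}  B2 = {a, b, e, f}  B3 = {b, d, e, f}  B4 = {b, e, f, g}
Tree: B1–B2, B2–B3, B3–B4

No — vertex c appears in no bag.

A tree decomposition must satisfy three properties: every vertex lies in some bag; for every edge, both endpoints lie together in some bag; and for every vertex, the bags containing it form a connected subtree. Here vertex c appears in no bag, so the decomposition is invalid.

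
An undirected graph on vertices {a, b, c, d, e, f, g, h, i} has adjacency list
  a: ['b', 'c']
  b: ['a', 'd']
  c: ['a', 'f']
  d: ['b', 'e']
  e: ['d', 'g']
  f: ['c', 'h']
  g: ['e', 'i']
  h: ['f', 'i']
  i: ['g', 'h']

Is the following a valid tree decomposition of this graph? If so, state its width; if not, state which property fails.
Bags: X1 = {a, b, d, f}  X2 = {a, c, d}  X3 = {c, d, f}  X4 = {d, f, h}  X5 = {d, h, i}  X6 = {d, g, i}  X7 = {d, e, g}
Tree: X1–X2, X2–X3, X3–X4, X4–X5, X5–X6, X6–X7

No — bags containing vertex f are not connected in the tree.

A tree decomposition must satisfy three properties: every vertex lies in some bag; for every edge, both endpoints lie together in some bag; and for every vertex, the bags containing it form a connected subtree. Here bags containing vertex f are not connected in the tree, so the decomposition is invalid.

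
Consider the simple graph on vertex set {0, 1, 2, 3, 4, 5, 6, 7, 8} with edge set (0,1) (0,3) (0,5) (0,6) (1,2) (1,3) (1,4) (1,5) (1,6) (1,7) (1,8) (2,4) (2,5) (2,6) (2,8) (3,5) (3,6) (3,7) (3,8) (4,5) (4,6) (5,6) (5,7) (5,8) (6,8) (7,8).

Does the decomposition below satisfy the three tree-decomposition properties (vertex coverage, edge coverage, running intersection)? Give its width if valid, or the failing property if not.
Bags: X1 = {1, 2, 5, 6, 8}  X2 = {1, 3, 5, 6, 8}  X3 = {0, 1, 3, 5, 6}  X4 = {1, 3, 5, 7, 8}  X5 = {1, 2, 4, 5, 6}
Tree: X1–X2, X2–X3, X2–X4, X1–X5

Every vertex of G appears in some bag (union = {0, 1, 2, 3, 4, 5, 6, 7, 8}); every edge is covered by a bag; and for each vertex v the set of bags containing v is connected in the bag tree. The decomposition is therefore valid. The largest bag has 5 vertices, so the width is 4.

Yes; width 4.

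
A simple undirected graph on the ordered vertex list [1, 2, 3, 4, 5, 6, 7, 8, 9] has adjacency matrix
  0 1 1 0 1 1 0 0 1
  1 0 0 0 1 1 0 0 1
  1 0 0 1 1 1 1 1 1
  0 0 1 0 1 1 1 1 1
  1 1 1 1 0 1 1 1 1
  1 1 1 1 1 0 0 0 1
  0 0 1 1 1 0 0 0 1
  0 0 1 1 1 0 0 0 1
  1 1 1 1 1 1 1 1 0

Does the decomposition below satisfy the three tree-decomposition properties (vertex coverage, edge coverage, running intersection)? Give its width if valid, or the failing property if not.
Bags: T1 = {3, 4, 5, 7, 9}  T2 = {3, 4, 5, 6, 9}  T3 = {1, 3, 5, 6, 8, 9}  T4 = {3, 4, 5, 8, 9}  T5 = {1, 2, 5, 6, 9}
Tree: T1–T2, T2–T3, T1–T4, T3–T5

A tree decomposition must satisfy three properties: every vertex lies in some bag; for every edge, both endpoints lie together in some bag; and for every vertex, the bags containing it form a connected subtree. Here bags containing vertex 8 are not connected in the tree, so the decomposition is invalid.

No — bags containing vertex 8 are not connected in the tree.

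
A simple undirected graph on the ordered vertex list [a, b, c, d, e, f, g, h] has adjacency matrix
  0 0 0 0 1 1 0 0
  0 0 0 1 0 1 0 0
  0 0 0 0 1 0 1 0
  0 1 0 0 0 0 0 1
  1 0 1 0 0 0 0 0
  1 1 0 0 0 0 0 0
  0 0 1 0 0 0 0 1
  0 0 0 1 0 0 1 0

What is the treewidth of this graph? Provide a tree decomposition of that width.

Treewidth 2.
One such decomposition:
Bags: B1 = {a, e, f}  B2 = {c, e, f}  B3 = {c, f, g}  B4 = {f, g, h}  B5 = {d, f, h}  B6 = {b, d, f}
Tree: B1–B2, B2–B3, B3–B4, B4–B5, B5–B6

The largest bag has 3 vertices, giving width 2; this decomposition certifies tw(G) ≤ 2. Since f–a–e–c–g–h–d–b–f is a cycle in G, G is not acyclic. Forests are exactly the graphs of treewidth ≤ 1, so tw(G) ≥ 2. Hence tw(G) = 2 exactly.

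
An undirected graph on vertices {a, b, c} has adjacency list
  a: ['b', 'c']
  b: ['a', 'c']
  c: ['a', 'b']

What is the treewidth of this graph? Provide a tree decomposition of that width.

Treewidth 2.
Bags: B1 = {a, b, c}
Tree: (single bag)

A single bag containing all 3 vertices is trivially a valid decomposition of width 2. On the other hand G contains the 3-clique {a, b, c}. A clique must lie in a single bag of any decomposition, so no decomposition can have width below 2. Combining the bounds, tw(G) = 2.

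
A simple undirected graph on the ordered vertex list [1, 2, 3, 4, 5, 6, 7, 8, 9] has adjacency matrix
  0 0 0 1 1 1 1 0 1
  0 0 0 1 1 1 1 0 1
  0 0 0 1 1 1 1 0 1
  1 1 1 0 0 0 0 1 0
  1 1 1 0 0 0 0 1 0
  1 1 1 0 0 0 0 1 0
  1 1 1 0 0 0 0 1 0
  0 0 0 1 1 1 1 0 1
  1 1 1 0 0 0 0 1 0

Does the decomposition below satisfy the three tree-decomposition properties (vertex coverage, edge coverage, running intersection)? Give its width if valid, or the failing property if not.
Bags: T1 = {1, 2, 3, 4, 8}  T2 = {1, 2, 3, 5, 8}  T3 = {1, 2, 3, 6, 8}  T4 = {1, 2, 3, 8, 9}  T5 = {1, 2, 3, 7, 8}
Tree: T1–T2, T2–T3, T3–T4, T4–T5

Yes; width 4.

Vertex coverage: the bags together contain {1, 2, 3, 4, 5, 6, 7, 8, 9}, the full vertex set. Edge coverage: each edge of G has both endpoints in at least one bag. Running intersection: for every vertex, the bags containing it form a connected subtree. All three properties hold, so this is a valid tree decomposition of width max|bag| − 1 = 4, and hence tw(G) ≤ 4.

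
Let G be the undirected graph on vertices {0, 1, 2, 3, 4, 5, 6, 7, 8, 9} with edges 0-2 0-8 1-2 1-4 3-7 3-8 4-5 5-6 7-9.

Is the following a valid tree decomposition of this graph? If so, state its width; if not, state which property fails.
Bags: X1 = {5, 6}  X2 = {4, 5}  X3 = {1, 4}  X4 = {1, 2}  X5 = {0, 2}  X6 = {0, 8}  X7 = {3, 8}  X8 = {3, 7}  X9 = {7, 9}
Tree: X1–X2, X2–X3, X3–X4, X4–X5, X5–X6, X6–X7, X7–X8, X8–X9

Yes; width 1.

Every vertex of G appears in some bag (union = {0, 1, 2, 3, 4, 5, 6, 7, 8, 9}); every edge is covered by a bag; and for each vertex v the set of bags containing v is connected in the bag tree. The decomposition is therefore valid. The largest bag has 2 vertices, so the width is 1.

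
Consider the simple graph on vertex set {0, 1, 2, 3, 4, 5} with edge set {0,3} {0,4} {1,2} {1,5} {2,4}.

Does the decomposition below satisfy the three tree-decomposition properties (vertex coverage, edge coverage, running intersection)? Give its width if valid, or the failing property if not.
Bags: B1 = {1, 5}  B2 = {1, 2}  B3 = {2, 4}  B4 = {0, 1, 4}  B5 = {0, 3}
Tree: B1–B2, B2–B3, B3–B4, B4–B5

A tree decomposition must satisfy three properties: every vertex lies in some bag; for every edge, both endpoints lie together in some bag; and for every vertex, the bags containing it form a connected subtree. Here bags containing vertex 1 are not connected in the tree, so the decomposition is invalid.

No — bags containing vertex 1 are not connected in the tree.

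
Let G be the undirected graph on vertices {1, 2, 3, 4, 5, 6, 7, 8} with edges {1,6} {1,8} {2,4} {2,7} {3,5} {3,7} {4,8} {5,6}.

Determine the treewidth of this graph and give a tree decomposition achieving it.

Each bag holds 3 vertices, so the decomposition has width 2, which upper-bounds the treewidth. Since 3–5–6–1–8–4–2–7–3 is a cycle in G, G is not acyclic. Forests are exactly the graphs of treewidth ≤ 1, so tw(G) ≥ 2. Therefore the treewidth is 2.

Treewidth 2.
One optimal decomposition is:
Bags: B1 = {3, 5, 6}  B2 = {1, 3, 6}  B3 = {1, 3, 8}  B4 = {3, 4, 8}  B5 = {2, 3, 4}  B6 = {2, 3, 7}
Tree: B1–B2, B2–B3, B3–B4, B4–B5, B5–B6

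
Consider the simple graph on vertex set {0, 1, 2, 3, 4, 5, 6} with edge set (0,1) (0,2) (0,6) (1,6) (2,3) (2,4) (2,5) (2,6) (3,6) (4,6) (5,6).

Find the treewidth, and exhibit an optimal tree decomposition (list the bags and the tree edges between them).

Treewidth 2.
Bags: B1 = {2, 5, 6}  B2 = {0, 2, 6}  B3 = {0, 1, 6}  B4 = {2, 4, 6}  B5 = {2, 3, 6}
Tree: B1–B2, B2–B3, B1–B4, B4–B5

Each bag holds 3 vertices, so the decomposition has width 2, which upper-bounds the treewidth. On the other hand G contains the 3-clique {0, 1, 6}. A clique must lie in a single bag of any decomposition, so no decomposition can have width below 2. Therefore the treewidth is 2.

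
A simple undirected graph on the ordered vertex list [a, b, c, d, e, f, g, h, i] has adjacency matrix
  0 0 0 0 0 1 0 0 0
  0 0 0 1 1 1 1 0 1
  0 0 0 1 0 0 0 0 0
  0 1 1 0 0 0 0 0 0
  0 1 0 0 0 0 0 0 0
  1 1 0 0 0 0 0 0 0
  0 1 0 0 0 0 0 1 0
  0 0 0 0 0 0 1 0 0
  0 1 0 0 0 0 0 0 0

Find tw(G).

1

A width-1 tree decomposition is:
Bags: B1 = {a, f}  B2 = {b, f}  B3 = {b, d}  B4 = {b, g}  B5 = {b, e}  B6 = {g, h}  B7 = {b, i}  B8 = {c, d}
Tree: B1–B2, B2–B3, B2–B4, B2–B5, B4–B6, B3–B7, B3–B8
Each bag holds 2 vertices, so the decomposition has width 1, which upper-bounds the treewidth. Any graph with an edge has treewidth ≥ 1, and G has the edge a–f. The upper and lower bounds meet at 1, so that is the treewidth.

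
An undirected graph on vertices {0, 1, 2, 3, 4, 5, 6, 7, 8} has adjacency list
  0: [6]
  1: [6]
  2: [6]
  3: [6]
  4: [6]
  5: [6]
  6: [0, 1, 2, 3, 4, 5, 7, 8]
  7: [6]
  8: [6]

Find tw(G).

1

A width-1 tree decomposition is:
Bags: B1 = {6, 7}  B2 = {0, 6}  B3 = {4, 6}  B4 = {6, 8}  B5 = {5, 6}  B6 = {3, 6}  B7 = {2, 6}  B8 = {1, 6}
Tree: B1–B2, B1–B3, B1–B4, B3–B5, B2–B6, B4–B7, B1–B8
Every bag has size at most 2, so the width is 2 − 1 = 1 and tw(G) ≤ 1. G has an edge, so its treewidth is at least 1. Combining the bounds, tw(G) = 1.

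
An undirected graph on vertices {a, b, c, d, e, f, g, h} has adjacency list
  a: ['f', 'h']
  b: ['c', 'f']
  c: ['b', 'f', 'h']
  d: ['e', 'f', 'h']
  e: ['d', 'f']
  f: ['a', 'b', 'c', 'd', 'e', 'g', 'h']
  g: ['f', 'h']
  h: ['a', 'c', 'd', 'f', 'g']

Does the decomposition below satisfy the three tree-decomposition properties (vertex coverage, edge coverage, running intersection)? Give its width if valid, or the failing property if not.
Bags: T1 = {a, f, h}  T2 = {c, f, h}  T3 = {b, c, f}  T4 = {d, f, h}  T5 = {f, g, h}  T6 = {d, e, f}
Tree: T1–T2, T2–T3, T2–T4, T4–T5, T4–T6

Checking the three conditions: (i) the bags cover all of {a, b, c, d, e, f, g, h}; (ii) for each edge, some bag contains both endpoints; (iii) the bags containing any fixed vertex form a subtree. All hold, so the decomposition is valid with width 3 − 1 = 2.

Yes; width 2.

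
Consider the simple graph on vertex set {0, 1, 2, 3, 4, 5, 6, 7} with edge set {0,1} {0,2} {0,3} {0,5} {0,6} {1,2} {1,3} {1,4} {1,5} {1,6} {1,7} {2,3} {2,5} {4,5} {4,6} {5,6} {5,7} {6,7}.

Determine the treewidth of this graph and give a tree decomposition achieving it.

Treewidth 3.
Bags: B1 = {1, 5, 6, 7}  B2 = {0, 1, 5, 6}  B3 = {0, 1, 2, 5}  B4 = {1, 4, 5, 6}  B5 = {0, 1, 2, 3}
Tree: B1–B2, B2–B3, B2–B4, B3–B5

Each bag holds 4 vertices, so the decomposition has width 3, which upper-bounds the treewidth. Conversely, {0, 1, 2, 3} is a clique of size 4, and the vertices of any clique must share a bag in every tree decomposition; so some bag has ≥ 4 vertices and tw(G) ≥ 3. The upper and lower bounds meet at 3, so that is the treewidth.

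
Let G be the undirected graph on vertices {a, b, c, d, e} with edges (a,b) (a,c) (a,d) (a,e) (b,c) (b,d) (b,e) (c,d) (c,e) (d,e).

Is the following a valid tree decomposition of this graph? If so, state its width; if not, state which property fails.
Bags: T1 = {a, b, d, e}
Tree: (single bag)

A tree decomposition must satisfy three properties: every vertex lies in some bag; for every edge, both endpoints lie together in some bag; and for every vertex, the bags containing it form a connected subtree. Here vertex c appears in no bag, so the decomposition is invalid.

No — vertex c appears in no bag.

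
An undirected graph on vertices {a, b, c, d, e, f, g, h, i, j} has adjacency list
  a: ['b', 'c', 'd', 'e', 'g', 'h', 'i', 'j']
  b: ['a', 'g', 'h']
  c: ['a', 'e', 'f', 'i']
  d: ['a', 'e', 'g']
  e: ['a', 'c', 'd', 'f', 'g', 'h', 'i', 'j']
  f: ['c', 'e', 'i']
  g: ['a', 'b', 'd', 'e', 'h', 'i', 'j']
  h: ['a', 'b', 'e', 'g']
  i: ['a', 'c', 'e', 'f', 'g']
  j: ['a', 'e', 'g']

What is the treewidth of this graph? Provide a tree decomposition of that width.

Every bag has size at most 4, so the width is 4 − 1 = 3 and tw(G) ≤ 3. On the other hand G contains the 4-clique {a, d, e, g}. A clique must lie in a single bag of any decomposition, so no decomposition can have width below 3. Hence tw(G) = 3 exactly.

Treewidth 3.
Bags: B1 = {a, e, g, i}  B2 = {a, c, e, i}  B3 = {a, d, e, g}  B4 = {a, e, g, j}  B5 = {a, e, g, h}  B6 = {a, b, g, h}  B7 = {c, e, f, i}
Tree: B1–B2, B1–B3, B3–B4, B3–B5, B5–B6, B2–B7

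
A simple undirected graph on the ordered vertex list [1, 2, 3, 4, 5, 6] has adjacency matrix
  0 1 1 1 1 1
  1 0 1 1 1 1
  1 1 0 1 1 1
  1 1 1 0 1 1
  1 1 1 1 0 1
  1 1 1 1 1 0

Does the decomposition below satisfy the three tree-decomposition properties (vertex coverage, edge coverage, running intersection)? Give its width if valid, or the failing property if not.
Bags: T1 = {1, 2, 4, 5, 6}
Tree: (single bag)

A tree decomposition must satisfy three properties: every vertex lies in some bag; for every edge, both endpoints lie together in some bag; and for every vertex, the bags containing it form a connected subtree. Here vertex 3 appears in no bag, so the decomposition is invalid.

No — vertex 3 appears in no bag.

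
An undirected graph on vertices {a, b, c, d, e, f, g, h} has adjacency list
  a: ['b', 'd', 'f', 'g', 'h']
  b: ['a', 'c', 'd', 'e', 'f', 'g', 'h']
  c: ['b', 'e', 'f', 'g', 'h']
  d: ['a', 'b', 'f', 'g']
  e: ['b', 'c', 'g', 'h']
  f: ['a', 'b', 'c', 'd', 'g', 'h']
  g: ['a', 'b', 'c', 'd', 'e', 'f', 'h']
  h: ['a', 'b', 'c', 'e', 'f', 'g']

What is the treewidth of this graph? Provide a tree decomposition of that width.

Treewidth 4.
One optimal decomposition is:
Bags: B1 = {a, b, f, g, h}  B2 = {b, c, f, g, h}  B3 = {b, c, e, g, h}  B4 = {a, b, d, f, g}
Tree: B1–B2, B2–B3, B1–B4

Every bag has size at most 5, so the width is 5 − 1 = 4 and tw(G) ≤ 4. On the other hand G contains the 5-clique {b, c, e, g, h}. A clique must lie in a single bag of any decomposition, so no decomposition can have width below 4. Hence tw(G) = 4 exactly.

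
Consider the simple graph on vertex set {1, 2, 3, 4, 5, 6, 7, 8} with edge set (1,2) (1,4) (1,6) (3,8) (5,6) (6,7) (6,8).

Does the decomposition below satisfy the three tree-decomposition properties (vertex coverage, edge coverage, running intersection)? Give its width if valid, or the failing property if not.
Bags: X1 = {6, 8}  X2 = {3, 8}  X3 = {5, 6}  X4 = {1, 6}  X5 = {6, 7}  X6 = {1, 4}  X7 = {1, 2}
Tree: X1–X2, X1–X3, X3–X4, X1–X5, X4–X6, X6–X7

Yes; width 1.

Every vertex of G appears in some bag (union = {1, 2, 3, 4, 5, 6, 7, 8}); every edge is covered by a bag; and for each vertex v the set of bags containing v is connected in the bag tree. The decomposition is therefore valid. The largest bag has 2 vertices, so the width is 1.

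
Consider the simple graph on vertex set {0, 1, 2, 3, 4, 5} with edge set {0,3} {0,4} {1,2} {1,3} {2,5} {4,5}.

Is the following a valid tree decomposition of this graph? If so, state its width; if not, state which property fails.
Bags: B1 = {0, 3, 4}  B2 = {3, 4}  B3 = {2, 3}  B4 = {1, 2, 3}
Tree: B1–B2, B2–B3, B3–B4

A tree decomposition must satisfy three properties: every vertex lies in some bag; for every edge, both endpoints lie together in some bag; and for every vertex, the bags containing it form a connected subtree. Here vertex 5 appears in no bag, so the decomposition is invalid.

No — vertex 5 appears in no bag.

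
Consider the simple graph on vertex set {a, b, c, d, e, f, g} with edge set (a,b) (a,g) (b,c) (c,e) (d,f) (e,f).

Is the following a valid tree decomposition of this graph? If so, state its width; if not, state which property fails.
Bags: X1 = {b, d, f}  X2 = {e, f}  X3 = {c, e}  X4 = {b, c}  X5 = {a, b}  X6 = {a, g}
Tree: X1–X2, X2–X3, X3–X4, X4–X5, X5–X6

No — bags containing vertex b are not connected in the tree.

A tree decomposition must satisfy three properties: every vertex lies in some bag; for every edge, both endpoints lie together in some bag; and for every vertex, the bags containing it form a connected subtree. Here bags containing vertex b are not connected in the tree, so the decomposition is invalid.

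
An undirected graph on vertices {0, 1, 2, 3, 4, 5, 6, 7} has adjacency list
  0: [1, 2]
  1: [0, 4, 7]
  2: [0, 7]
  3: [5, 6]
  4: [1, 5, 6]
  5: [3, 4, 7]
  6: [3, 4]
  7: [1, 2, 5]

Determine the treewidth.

A width-2 tree decomposition is:
Bags: B1 = {0, 2, 7}  B2 = {0, 1, 7}  B3 = {1, 5, 7}  B4 = {1, 4, 5}  B5 = {3, 4, 5}  B6 = {3, 4, 6}
Tree: B1–B2, B2–B3, B3–B4, B4–B5, B5–B6
The largest bag has 3 vertices, giving width 2; this decomposition certifies tw(G) ≤ 2. Since 2–0–1–7–2 is a cycle in G, G is not acyclic. Forests are exactly the graphs of treewidth ≤ 1, so tw(G) ≥ 2. Hence tw(G) = 2 exactly.

2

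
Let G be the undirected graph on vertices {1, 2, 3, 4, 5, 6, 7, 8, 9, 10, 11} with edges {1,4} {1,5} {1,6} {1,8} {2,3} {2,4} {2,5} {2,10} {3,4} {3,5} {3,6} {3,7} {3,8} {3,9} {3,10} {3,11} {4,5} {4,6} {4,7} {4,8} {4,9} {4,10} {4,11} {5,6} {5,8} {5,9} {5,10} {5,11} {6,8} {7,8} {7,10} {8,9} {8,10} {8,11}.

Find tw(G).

4

A width-4 tree decomposition is:
Bags: B1 = {3, 4, 5, 6, 8}  B2 = {3, 4, 5, 8, 10}  B3 = {3, 4, 5, 8, 9}  B4 = {2, 3, 4, 5, 10}  B5 = {1, 4, 5, 6, 8}  B6 = {3, 4, 5, 8, 11}  B7 = {3, 4, 7, 8, 10}
Tree: B1–B2, B2–B3, B2–B4, B1–B5, B1–B6, B2–B7
Every bag has size at most 5, so the width is 5 − 1 = 4 and tw(G) ≤ 4. On the other hand G contains the 5-clique {1, 4, 5, 6, 8}. A clique must lie in a single bag of any decomposition, so no decomposition can have width below 4. Hence tw(G) = 4 exactly.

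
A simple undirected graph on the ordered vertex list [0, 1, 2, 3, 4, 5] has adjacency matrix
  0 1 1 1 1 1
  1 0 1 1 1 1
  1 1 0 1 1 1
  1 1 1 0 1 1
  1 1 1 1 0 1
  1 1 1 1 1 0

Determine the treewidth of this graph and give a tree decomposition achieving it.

Treewidth 5.
Bags: B1 = {0, 1, 2, 3, 4, 5}
Tree: (single bag)

With just one bag of size 6, the width is 6 − 1 = 5, so tw(G) ≤ 5. On the other hand G contains the 6-clique {0, 1, 2, 3, 4, 5}. A clique must lie in a single bag of any decomposition, so no decomposition can have width below 5. Therefore the treewidth is 5.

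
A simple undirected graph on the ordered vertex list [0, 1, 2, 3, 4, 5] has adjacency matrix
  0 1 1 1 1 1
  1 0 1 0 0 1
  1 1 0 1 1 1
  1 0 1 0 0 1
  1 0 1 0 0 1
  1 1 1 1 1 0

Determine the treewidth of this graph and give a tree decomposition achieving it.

Every bag has size at most 4, so the width is 4 − 1 = 3 and tw(G) ≤ 3. On the other hand G contains the 4-clique {0, 1, 2, 5}. A clique must lie in a single bag of any decomposition, so no decomposition can have width below 3. Combining the bounds, tw(G) = 3.

Treewidth 3.
One such decomposition:
Bags: B1 = {0, 1, 2, 5}  B2 = {0, 2, 4, 5}  B3 = {0, 2, 3, 5}
Tree: B1–B2, B1–B3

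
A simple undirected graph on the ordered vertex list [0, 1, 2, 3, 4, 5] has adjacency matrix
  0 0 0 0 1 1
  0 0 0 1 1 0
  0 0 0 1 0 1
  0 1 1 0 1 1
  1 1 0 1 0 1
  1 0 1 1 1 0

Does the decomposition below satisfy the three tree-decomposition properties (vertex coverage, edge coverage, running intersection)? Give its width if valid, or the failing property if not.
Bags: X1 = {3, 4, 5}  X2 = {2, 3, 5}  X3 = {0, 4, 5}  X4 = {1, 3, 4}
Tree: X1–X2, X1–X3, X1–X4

Yes; width 2.

Every vertex of G appears in some bag (union = {0, 1, 2, 3, 4, 5}); every edge is covered by a bag; and for each vertex v the set of bags containing v is connected in the bag tree. The decomposition is therefore valid. The largest bag has 3 vertices, so the width is 2.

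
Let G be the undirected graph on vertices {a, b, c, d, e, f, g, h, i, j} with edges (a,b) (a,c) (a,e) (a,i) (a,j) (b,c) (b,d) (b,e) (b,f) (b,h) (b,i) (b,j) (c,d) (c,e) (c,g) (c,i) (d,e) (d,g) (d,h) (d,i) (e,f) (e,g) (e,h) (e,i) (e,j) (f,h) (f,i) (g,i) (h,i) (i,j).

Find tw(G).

A width-4 tree decomposition is:
Bags: B1 = {b, c, d, e, i}  B2 = {a, b, c, e, i}  B3 = {b, d, e, h, i}  B4 = {a, b, e, i, j}  B5 = {b, e, f, h, i}  B6 = {c, d, e, g, i}
Tree: B1–B2, B1–B3, B2–B4, B3–B5, B1–B6
Every bag has size at most 5, so the width is 5 − 1 = 4 and tw(G) ≤ 4. On the other hand G contains the 5-clique {c, d, e, g, i}. A clique must lie in a single bag of any decomposition, so no decomposition can have width below 4. Combining the bounds, tw(G) = 4.

4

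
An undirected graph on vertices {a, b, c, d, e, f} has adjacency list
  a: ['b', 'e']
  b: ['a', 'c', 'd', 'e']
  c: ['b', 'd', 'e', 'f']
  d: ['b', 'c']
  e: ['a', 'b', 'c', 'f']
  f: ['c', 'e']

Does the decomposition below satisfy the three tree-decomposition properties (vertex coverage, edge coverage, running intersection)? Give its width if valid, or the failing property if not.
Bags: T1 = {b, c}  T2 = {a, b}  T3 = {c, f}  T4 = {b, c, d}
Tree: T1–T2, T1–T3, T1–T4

No — vertex e appears in no bag.

A tree decomposition must satisfy three properties: every vertex lies in some bag; for every edge, both endpoints lie together in some bag; and for every vertex, the bags containing it form a connected subtree. Here vertex e appears in no bag, so the decomposition is invalid.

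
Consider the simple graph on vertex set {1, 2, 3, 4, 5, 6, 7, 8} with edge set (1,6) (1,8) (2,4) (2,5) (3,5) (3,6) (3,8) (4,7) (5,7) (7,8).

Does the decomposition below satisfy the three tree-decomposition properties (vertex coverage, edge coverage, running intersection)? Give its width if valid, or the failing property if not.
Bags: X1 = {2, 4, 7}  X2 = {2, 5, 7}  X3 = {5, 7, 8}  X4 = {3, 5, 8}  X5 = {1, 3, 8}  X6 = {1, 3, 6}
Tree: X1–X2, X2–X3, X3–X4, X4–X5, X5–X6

Yes; width 2.

Vertex coverage: the bags together contain {1, 2, 3, 4, 5, 6, 7, 8}, the full vertex set. Edge coverage: each edge of G has both endpoints in at least one bag. Running intersection: for every vertex, the bags containing it form a connected subtree. All three properties hold, so this is a valid tree decomposition of width max|bag| − 1 = 2, and hence tw(G) ≤ 2.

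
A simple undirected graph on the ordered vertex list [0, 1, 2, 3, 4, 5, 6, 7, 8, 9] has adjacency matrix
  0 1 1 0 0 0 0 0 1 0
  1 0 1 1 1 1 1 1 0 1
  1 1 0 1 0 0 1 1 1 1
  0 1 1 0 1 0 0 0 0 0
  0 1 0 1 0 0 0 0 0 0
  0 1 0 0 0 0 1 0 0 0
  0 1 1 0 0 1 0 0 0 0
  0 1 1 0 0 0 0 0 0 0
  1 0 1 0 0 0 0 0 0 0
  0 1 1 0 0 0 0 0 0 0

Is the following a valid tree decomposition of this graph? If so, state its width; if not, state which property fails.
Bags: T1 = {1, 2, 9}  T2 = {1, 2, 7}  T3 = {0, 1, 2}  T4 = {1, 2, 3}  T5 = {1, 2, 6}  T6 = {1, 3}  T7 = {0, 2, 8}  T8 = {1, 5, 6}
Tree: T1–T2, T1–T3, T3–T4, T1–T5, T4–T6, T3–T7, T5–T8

No — vertex 4 appears in no bag.

A tree decomposition must satisfy three properties: every vertex lies in some bag; for every edge, both endpoints lie together in some bag; and for every vertex, the bags containing it form a connected subtree. Here vertex 4 appears in no bag, so the decomposition is invalid.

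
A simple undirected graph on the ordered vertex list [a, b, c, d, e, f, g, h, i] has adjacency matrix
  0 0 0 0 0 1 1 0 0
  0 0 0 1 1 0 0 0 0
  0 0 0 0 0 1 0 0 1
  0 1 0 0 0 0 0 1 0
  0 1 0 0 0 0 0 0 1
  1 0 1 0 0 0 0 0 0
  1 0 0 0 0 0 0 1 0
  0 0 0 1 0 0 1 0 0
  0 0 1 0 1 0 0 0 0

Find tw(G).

A width-2 tree decomposition is:
Bags: B1 = {b, d, e}  B2 = {d, e, h}  B3 = {e, g, h}  B4 = {a, e, g}  B5 = {a, e, f}  B6 = {c, e, f}  B7 = {c, e, i}
Tree: B1–B2, B2–B3, B3–B4, B4–B5, B5–B6, B6–B7
The largest bag has 3 vertices, giving width 2; this decomposition certifies tw(G) ≤ 2. For the lower bound, G contains the cycle e–b–d–h–g–a–f–c–i–e, so G is not a forest; only forests have treewidth ≤ 1, hence tw(G) ≥ 2. Therefore the treewidth is 2.

2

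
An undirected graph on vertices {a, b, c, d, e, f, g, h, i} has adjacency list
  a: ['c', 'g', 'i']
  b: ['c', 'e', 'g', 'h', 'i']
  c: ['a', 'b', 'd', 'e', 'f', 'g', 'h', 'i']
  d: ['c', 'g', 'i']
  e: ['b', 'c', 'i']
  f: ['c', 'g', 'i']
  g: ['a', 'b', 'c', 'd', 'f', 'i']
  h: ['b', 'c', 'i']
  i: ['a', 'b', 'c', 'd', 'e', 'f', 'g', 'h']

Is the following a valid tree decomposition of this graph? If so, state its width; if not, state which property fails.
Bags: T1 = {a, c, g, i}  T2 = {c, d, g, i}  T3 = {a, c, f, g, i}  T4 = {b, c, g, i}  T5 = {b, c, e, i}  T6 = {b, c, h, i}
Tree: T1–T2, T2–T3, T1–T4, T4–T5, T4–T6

A tree decomposition must satisfy three properties: every vertex lies in some bag; for every edge, both endpoints lie together in some bag; and for every vertex, the bags containing it form a connected subtree. Here bags containing vertex a are not connected in the tree, so the decomposition is invalid.

No — bags containing vertex a are not connected in the tree.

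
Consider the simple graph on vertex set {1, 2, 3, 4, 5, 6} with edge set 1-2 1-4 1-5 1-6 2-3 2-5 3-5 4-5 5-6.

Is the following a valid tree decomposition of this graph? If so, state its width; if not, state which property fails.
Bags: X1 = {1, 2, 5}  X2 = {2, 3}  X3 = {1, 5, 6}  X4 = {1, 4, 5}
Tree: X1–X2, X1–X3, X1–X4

A tree decomposition must satisfy three properties: every vertex lies in some bag; for every edge, both endpoints lie together in some bag; and for every vertex, the bags containing it form a connected subtree. Here edge (5,3) lies in no bag, so the decomposition is invalid.

No — edge (5,3) lies in no bag.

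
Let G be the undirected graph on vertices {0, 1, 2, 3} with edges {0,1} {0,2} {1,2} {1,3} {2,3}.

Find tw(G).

2

A width-2 tree decomposition is:
Bags: B1 = {0, 1, 2}  B2 = {1, 2, 3}
Tree: B1–B2
Each bag holds 3 vertices, so the decomposition has width 2, which upper-bounds the treewidth. Conversely, {0, 1, 2} is a clique of size 3, and the vertices of any clique must share a bag in every tree decomposition; so some bag has ≥ 3 vertices and tw(G) ≥ 2. Hence tw(G) = 2 exactly.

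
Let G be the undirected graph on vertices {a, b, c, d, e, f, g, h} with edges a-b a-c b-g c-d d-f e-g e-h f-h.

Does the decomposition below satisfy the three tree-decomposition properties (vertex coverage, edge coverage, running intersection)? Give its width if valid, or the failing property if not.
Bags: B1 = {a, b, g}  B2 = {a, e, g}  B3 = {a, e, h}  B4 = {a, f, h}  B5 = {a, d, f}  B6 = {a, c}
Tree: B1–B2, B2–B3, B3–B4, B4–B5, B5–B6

A tree decomposition must satisfy three properties: every vertex lies in some bag; for every edge, both endpoints lie together in some bag; and for every vertex, the bags containing it form a connected subtree. Here edge (d,c) lies in no bag, so the decomposition is invalid.

No — edge (d,c) lies in no bag.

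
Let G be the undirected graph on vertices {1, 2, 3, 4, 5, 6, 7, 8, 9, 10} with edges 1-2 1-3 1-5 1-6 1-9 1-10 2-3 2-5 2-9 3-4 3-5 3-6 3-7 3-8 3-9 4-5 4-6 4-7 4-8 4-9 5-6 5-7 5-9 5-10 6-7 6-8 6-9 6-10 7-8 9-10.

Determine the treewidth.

A width-4 tree decomposition is:
Bags: B1 = {3, 4, 5, 6, 9}  B2 = {1, 3, 5, 6, 9}  B3 = {1, 2, 3, 5, 9}  B4 = {3, 4, 5, 6, 7}  B5 = {3, 4, 6, 7, 8}  B6 = {1, 5, 6, 9, 10}
Tree: B1–B2, B2–B3, B1–B4, B4–B5, B2–B6
The largest bag has 5 vertices, giving width 4; this decomposition certifies tw(G) ≤ 4. Conversely, {1, 5, 6, 9, 10} is a clique of size 5, and the vertices of any clique must share a bag in every tree decomposition; so some bag has ≥ 5 vertices and tw(G) ≥ 4. Hence tw(G) = 4 exactly.

4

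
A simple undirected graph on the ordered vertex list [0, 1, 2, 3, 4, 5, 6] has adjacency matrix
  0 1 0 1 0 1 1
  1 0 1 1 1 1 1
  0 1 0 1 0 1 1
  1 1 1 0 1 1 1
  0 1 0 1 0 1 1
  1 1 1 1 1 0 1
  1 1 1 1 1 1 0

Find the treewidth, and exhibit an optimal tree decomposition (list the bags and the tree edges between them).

Treewidth 4.
Bags: B1 = {0, 1, 3, 5, 6}  B2 = {1, 2, 3, 5, 6}  B3 = {1, 3, 4, 5, 6}
Tree: B1–B2, B2–B3

The largest bag has 5 vertices, giving width 4; this decomposition certifies tw(G) ≤ 4. Conversely, {0, 1, 3, 5, 6} is a clique of size 5, and the vertices of any clique must share a bag in every tree decomposition; so some bag has ≥ 5 vertices and tw(G) ≥ 4. The upper and lower bounds meet at 4, so that is the treewidth.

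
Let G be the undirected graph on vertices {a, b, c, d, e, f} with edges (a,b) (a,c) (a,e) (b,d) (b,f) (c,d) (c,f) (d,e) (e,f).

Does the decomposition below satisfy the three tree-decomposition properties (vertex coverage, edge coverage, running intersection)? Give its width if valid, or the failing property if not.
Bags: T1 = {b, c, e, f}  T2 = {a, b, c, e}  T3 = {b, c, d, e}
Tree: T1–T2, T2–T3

Vertex coverage: the bags together contain {a, b, c, d, e, f}, the full vertex set. Edge coverage: each edge of G has both endpoints in at least one bag. Running intersection: for every vertex, the bags containing it form a connected subtree. All three properties hold, so this is a valid tree decomposition of width max|bag| − 1 = 3, and hence tw(G) ≤ 3.

Yes; width 3.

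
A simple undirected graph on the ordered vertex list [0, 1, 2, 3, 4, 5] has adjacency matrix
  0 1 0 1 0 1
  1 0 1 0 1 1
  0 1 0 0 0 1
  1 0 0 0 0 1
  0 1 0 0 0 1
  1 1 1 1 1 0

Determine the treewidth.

2

A width-2 tree decomposition is:
Bags: B1 = {1, 4, 5}  B2 = {0, 1, 5}  B3 = {1, 2, 5}  B4 = {0, 3, 5}
Tree: B1–B2, B1–B3, B2–B4
Every bag has size at most 3, so the width is 3 − 1 = 2 and tw(G) ≤ 2. For the lower bound, the 3 vertices {0, 1, 5} are pairwise adjacent, and any tree decomposition puts a clique entirely inside one bag — forcing width ≥ 2. Therefore the treewidth is 2.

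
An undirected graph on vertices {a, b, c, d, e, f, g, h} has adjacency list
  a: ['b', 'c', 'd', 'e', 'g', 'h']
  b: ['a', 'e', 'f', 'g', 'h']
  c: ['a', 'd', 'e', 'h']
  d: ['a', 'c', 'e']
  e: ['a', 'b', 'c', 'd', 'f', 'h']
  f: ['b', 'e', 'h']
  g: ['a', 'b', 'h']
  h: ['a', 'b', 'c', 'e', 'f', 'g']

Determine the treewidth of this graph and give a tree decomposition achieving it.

The largest bag has 4 vertices, giving width 3; this decomposition certifies tw(G) ≤ 3. For the lower bound, the 4 vertices {a, c, d, e} are pairwise adjacent, and any tree decomposition puts a clique entirely inside one bag — forcing width ≥ 3. Combining the bounds, tw(G) = 3.

Treewidth 3.
One such decomposition:
Bags: B1 = {a, b, e, h}  B2 = {b, e, f, h}  B3 = {a, c, e, h}  B4 = {a, b, g, h}  B5 = {a, c, d, e}
Tree: B1–B2, B1–B3, B1–B4, B3–B5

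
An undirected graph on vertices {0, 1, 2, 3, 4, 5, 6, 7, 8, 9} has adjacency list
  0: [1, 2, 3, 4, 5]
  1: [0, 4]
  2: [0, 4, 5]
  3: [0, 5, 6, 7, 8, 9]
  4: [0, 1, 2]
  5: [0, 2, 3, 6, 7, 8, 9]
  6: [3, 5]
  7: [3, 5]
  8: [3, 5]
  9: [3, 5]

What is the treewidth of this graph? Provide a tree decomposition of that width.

Each bag holds 3 vertices, so the decomposition has width 2, which upper-bounds the treewidth. Conversely, {0, 1, 4} is a clique of size 3, and the vertices of any clique must share a bag in every tree decomposition; so some bag has ≥ 3 vertices and tw(G) ≥ 2. Combining the bounds, tw(G) = 2.

Treewidth 2.
One optimal decomposition is:
Bags: B1 = {0, 3, 5}  B2 = {0, 2, 5}  B3 = {3, 5, 9}  B4 = {3, 5, 7}  B5 = {0, 2, 4}  B6 = {3, 5, 6}  B7 = {3, 5, 8}  B8 = {0, 1, 4}
Tree: B1–B2, B1–B3, B3–B4, B2–B5, B3–B6, B1–B7, B5–B8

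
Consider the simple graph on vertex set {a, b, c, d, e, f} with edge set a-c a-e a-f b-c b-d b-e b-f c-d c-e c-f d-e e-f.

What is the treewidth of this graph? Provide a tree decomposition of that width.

Treewidth 3.
Bags: B1 = {b, c, d, e}  B2 = {b, c, e, f}  B3 = {a, c, e, f}
Tree: B1–B2, B2–B3

Each bag holds 4 vertices, so the decomposition has width 3, which upper-bounds the treewidth. For the lower bound, the 4 vertices {b, c, d, e} are pairwise adjacent, and any tree decomposition puts a clique entirely inside one bag — forcing width ≥ 3. Hence tw(G) = 3 exactly.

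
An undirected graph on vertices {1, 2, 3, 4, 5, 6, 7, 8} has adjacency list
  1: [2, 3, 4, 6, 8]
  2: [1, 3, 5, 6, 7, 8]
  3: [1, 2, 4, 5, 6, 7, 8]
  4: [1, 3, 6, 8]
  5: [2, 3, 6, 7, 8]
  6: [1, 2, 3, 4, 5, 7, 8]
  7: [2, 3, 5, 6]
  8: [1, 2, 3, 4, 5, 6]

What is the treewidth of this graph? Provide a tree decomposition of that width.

Treewidth 4.
One optimal decomposition is:
Bags: B1 = {1, 3, 4, 6, 8}  B2 = {1, 2, 3, 6, 8}  B3 = {2, 3, 5, 6, 8}  B4 = {2, 3, 5, 6, 7}
Tree: B1–B2, B2–B3, B3–B4

The largest bag has 5 vertices, giving width 4; this decomposition certifies tw(G) ≤ 4. For the lower bound, the 5 vertices {1, 2, 3, 6, 8} are pairwise adjacent, and any tree decomposition puts a clique entirely inside one bag — forcing width ≥ 4. Hence tw(G) = 4 exactly.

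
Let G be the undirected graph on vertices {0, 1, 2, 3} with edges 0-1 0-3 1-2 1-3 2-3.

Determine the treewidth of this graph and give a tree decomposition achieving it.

Treewidth 2.
Bags: B1 = {1, 2, 3}  B2 = {0, 1, 3}
Tree: B1–B2

Every bag has size at most 3, so the width is 3 − 1 = 2 and tw(G) ≤ 2. On the other hand G contains the 3-clique {0, 1, 3}. A clique must lie in a single bag of any decomposition, so no decomposition can have width below 2. The upper and lower bounds meet at 2, so that is the treewidth.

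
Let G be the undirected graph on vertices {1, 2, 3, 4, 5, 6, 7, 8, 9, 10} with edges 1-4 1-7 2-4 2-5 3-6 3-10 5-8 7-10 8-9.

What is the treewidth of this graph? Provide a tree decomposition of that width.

Treewidth 1.
Bags: B1 = {8, 9}  B2 = {5, 8}  B3 = {2, 5}  B4 = {2, 4}  B5 = {1, 4}  B6 = {1, 7}  B7 = {7, 10}  B8 = {3, 10}  B9 = {3, 6}
Tree: B1–B2, B2–B3, B3–B4, B4–B5, B5–B6, B6–B7, B7–B8, B8–B9

Each bag holds 2 vertices, so the decomposition has width 1, which upper-bounds the treewidth. G has an edge, so its treewidth is at least 1. Hence tw(G) = 1 exactly.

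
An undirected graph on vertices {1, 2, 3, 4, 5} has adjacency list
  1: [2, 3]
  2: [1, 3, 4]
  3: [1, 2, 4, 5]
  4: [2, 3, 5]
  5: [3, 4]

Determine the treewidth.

2

A width-2 tree decomposition is:
Bags: B1 = {1, 2, 3}  B2 = {2, 3, 4}  B3 = {3, 4, 5}
Tree: B1–B2, B2–B3
Each bag holds 3 vertices, so the decomposition has width 2, which upper-bounds the treewidth. For the lower bound, the 3 vertices {1, 2, 3} are pairwise adjacent, and any tree decomposition puts a clique entirely inside one bag — forcing width ≥ 2. Hence tw(G) = 2 exactly.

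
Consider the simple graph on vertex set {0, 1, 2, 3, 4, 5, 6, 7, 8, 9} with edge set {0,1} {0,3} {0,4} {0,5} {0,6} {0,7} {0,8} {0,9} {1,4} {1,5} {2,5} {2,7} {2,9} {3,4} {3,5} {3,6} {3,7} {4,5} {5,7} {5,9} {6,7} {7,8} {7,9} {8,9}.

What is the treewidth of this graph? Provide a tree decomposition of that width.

Treewidth 3.
Bags: B1 = {2, 5, 7, 9}  B2 = {0, 5, 7, 9}  B3 = {0, 3, 5, 7}  B4 = {0, 3, 6, 7}  B5 = {0, 3, 4, 5}  B6 = {0, 1, 4, 5}  B7 = {0, 7, 8, 9}
Tree: B1–B2, B2–B3, B3–B4, B3–B5, B5–B6, B2–B7

Every bag has size at most 4, so the width is 4 − 1 = 3 and tw(G) ≤ 3. For the lower bound, the 4 vertices {0, 7, 8, 9} are pairwise adjacent, and any tree decomposition puts a clique entirely inside one bag — forcing width ≥ 3. The upper and lower bounds meet at 3, so that is the treewidth.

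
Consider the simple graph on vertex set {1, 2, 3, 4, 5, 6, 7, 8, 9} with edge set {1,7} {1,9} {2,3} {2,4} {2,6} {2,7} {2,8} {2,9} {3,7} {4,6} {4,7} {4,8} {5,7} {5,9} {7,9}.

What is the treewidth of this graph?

A width-2 tree decomposition is:
Bags: B1 = {2, 4, 8}  B2 = {2, 4, 7}  B3 = {2, 7, 9}  B4 = {2, 4, 6}  B5 = {5, 7, 9}  B6 = {2, 3, 7}  B7 = {1, 7, 9}
Tree: B1–B2, B2–B3, B1–B4, B3–B5, B3–B6, B5–B7
The largest bag has 3 vertices, giving width 2; this decomposition certifies tw(G) ≤ 2. On the other hand G contains the 3-clique {1, 7, 9}. A clique must lie in a single bag of any decomposition, so no decomposition can have width below 2. Hence tw(G) = 2 exactly.

2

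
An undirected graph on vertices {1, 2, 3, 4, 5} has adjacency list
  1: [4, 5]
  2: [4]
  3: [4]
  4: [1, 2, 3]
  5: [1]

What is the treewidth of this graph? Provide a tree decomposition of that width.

Every bag has size at most 2, so the width is 2 − 1 = 1 and tw(G) ≤ 1. Any graph with an edge has treewidth ≥ 1, and G has the edge 4–1. The upper and lower bounds meet at 1, so that is the treewidth.

Treewidth 1.
Bags: B1 = {1, 4}  B2 = {3, 4}  B3 = {2, 4}  B4 = {1, 5}
Tree: B1–B2, B2–B3, B1–B4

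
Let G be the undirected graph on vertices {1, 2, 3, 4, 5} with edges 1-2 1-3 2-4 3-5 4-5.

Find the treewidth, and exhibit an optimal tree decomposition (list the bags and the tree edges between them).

Every bag has size at most 3, so the width is 3 − 1 = 2 and tw(G) ≤ 2. For the lower bound, G contains the cycle 4–5–3–1–2–4, so G is not a forest; only forests have treewidth ≤ 1, hence tw(G) ≥ 2. Hence tw(G) = 2 exactly.

Treewidth 2.
One such decomposition:
Bags: B1 = {3, 4, 5}  B2 = {1, 3, 4}  B3 = {1, 2, 4}
Tree: B1–B2, B2–B3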